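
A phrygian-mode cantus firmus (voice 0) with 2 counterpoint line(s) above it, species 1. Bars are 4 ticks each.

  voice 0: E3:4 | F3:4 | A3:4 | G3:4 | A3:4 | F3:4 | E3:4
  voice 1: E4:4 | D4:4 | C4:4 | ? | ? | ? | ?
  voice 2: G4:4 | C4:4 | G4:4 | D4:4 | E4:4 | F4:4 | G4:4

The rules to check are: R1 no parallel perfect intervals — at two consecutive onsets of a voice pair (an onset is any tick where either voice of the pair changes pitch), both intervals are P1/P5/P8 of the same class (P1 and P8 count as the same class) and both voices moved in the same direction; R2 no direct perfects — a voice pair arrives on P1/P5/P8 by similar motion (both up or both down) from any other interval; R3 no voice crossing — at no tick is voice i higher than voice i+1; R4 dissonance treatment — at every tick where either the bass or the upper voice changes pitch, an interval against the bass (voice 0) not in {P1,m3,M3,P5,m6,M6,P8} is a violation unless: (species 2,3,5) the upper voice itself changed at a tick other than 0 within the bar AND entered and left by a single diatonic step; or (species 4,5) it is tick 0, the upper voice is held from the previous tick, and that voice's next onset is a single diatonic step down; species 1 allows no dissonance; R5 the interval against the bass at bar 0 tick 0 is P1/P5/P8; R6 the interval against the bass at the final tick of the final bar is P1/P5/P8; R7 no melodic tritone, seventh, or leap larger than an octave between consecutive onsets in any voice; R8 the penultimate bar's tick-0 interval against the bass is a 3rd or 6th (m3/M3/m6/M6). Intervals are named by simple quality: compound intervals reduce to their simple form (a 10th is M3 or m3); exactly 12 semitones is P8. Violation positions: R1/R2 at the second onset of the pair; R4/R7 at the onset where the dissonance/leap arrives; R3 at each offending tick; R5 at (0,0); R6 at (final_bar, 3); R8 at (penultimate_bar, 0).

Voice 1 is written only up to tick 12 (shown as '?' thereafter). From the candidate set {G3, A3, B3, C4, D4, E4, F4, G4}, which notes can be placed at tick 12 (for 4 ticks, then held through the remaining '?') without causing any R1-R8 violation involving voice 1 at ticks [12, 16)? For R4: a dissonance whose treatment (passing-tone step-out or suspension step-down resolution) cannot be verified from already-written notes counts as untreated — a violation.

G3: violates R1,R2
A3: violates R4
B3: legal
C4: violates R4
D4: legal
E4: violates R3
F4: violates R3,R4
G4: violates R3

{B3, D4}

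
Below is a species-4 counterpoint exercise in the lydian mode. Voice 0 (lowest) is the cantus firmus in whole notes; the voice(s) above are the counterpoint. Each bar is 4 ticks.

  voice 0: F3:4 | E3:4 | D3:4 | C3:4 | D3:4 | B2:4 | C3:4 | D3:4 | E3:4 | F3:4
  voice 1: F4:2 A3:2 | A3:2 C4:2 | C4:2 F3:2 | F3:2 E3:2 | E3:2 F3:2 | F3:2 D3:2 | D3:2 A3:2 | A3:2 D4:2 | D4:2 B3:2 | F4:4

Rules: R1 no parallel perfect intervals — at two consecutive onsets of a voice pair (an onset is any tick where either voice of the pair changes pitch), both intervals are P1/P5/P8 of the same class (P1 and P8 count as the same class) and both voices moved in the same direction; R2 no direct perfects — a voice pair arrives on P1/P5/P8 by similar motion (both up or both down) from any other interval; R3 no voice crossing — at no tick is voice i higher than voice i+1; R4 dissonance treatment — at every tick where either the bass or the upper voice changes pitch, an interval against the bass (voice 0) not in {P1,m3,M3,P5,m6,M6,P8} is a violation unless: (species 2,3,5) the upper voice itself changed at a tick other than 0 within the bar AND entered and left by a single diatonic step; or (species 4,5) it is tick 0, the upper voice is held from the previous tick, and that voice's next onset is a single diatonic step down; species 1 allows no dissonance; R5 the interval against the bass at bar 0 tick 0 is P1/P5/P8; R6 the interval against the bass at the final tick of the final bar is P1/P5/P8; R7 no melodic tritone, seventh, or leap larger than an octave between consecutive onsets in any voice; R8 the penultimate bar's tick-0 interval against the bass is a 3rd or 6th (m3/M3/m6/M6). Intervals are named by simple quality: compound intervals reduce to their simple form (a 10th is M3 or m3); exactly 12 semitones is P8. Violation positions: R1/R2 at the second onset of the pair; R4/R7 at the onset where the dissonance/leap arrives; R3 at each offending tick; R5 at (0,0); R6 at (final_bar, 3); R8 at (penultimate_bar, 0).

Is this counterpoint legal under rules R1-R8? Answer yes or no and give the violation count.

bar 0: v0=F3 v1=F4 (P8)
bar 1: v0=E3 v1=A3 (P4)
bar 2: v0=D3 v1=C4 (m7)
bar 3: v0=C3 v1=F3 (P4)
bar 4: v0=D3 v1=E3 (M2)
bar 5: v0=B2 v1=F3 (TT)
bar 6: v0=C3 v1=D3 (M2)
bar 7: v0=D3 v1=A3 (P5)
bar 8: v0=E3 v1=D4 (m7)
bar 9: v0=F3 v1=F4 (P8)
  R4 @ bar1.0: E3/A3 P4 untreated
  R4 @ bar2.0: D3/C4 m7 untreated
  R4 @ bar4.0: D3/E3 M2 untreated
  R4 @ bar5.0: B2/F3 TT untreated
  R4 @ bar6.0: C3/D3 M2 untreated
  R4 @ bar8.0: E3/D4 m7 untreated
  R8 @ bar8.0: penult m7 not 3rd/6th
  R2 @ bar9.0: E3/B3 P5 -> F3/F4 P8 similar
  R7 @ bar9.0: B3->F4 leap 6st

No (9 violations)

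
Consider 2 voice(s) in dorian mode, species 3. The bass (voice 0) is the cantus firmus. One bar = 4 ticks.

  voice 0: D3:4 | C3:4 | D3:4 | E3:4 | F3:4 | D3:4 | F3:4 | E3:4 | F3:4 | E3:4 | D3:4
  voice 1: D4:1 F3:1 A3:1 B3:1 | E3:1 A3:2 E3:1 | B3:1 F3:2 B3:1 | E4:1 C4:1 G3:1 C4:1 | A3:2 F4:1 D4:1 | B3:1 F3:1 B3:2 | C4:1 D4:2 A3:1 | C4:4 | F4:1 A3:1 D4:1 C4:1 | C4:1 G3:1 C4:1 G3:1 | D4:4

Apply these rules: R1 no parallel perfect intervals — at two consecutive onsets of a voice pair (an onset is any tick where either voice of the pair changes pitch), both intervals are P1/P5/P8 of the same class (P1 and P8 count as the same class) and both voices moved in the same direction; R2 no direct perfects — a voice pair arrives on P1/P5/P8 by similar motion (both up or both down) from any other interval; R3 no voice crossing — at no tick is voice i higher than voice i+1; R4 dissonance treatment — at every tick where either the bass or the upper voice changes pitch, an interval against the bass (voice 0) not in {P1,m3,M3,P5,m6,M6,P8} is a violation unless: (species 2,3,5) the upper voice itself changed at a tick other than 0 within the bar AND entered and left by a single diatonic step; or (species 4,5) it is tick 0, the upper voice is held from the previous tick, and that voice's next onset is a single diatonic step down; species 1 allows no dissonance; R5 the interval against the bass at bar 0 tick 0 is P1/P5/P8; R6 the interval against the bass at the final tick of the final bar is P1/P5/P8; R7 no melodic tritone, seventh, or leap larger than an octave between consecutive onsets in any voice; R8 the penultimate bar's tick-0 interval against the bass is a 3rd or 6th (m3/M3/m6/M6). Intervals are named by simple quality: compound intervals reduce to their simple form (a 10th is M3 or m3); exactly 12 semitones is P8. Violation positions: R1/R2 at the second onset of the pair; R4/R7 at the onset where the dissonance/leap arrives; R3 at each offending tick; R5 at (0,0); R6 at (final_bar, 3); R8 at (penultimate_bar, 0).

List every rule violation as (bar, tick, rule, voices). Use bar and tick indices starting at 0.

bar 0: v0=D3 v1=D4 downbeat P8
bar 1: v0=C3 v1=E3 downbeat M3
bar 2: v0=D3 v1=B3 downbeat M6
bar 3: v0=E3 v1=E4 downbeat P8
bar 4: v0=F3 v1=A3 downbeat M3
bar 5: v0=D3 v1=B3 downbeat M6
bar 6: v0=F3 v1=C4 downbeat P5
bar 7: v0=E3 v1=C4 downbeat m6
bar 8: v0=F3 v1=F4 downbeat P8
bar 9: v0=E3 v1=C4 downbeat m6
bar 10: v0=D3 v1=D4 downbeat P8
  -> R7 @ bar 2 tick 1 v(1,): B3->F3 leap 6st
  -> R7 @ bar 2 tick 3 v(1,): F3->B3 leap 6st
  -> R2 @ bar 3 tick 0 v(0, 1): D3/B3 M6 -> E3/E4 P8 similar
  -> R7 @ bar 5 tick 1 v(1,): B3->F3 leap 6st
  -> R7 @ bar 5 tick 2 v(1,): F3->B3 leap 6st
  -> R2 @ bar 6 tick 0 v(0, 1): D3/B3 M6 -> F3/C4 P5 similar
  -> R2 @ bar 8 tick 0 v(0, 1): E3/C4 m6 -> F3/F4 P8 similar

(2, 1, R7, (1,))
(2, 3, R7, (1,))
(3, 0, R2, (0, 1))
(5, 1, R7, (1,))
(5, 2, R7, (1,))
(6, 0, R2, (0, 1))
(8, 0, R2, (0, 1))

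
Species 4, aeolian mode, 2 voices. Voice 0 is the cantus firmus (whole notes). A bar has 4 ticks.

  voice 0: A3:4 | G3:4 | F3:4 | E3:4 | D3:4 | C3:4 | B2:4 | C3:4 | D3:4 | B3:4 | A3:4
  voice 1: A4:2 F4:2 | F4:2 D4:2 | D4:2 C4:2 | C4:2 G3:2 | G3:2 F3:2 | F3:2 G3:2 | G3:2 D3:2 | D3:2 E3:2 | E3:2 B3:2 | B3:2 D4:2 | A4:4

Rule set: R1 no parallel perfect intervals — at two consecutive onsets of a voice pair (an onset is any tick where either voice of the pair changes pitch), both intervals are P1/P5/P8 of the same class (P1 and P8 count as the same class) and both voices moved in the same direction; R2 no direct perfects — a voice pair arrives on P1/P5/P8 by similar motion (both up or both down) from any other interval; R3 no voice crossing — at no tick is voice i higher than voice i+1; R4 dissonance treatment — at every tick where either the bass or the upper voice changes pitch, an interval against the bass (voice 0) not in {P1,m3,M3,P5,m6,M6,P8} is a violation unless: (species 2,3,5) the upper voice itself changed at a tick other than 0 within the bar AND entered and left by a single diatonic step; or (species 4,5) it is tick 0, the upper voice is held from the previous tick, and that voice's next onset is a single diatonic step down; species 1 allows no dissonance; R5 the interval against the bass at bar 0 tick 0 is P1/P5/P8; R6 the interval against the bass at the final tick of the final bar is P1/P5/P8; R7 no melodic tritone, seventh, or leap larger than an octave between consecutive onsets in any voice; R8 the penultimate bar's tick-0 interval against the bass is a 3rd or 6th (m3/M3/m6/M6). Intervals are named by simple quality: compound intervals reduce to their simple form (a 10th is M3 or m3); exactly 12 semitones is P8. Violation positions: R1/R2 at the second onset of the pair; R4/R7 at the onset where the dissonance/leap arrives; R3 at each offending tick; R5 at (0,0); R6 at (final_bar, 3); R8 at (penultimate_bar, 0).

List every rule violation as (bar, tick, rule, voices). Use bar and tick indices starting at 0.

bar 0: v0=A3 v1=A4 downbeat P8
bar 1: v0=G3 v1=F4 downbeat m7
bar 2: v0=F3 v1=D4 downbeat M6
bar 3: v0=E3 v1=C4 downbeat m6
bar 4: v0=D3 v1=G3 downbeat P4
bar 5: v0=C3 v1=F3 downbeat P4
bar 6: v0=B2 v1=G3 downbeat m6
bar 7: v0=C3 v1=D3 downbeat M2
bar 8: v0=D3 v1=E3 downbeat M2
bar 9: v0=B3 v1=B3 downbeat P1
bar 10: v0=A3 v1=A4 downbeat P8
  -> R4 @ bar 1 tick 0 v(0, 1): G3/F4 m7 untreated
  -> R4 @ bar 5 tick 0 v(0, 1): C3/F3 P4 untreated
  -> R4 @ bar 7 tick 0 v(0, 1): C3/D3 M2 untreated
  -> R4 @ bar 8 tick 0 v(0, 1): D3/E3 M2 untreated
  -> R8 @ bar 9 tick 0 v(0, 1): penult P1 not 3rd/6th

(1, 0, R4, (0, 1))
(5, 0, R4, (0, 1))
(7, 0, R4, (0, 1))
(8, 0, R4, (0, 1))
(9, 0, R8, (0, 1))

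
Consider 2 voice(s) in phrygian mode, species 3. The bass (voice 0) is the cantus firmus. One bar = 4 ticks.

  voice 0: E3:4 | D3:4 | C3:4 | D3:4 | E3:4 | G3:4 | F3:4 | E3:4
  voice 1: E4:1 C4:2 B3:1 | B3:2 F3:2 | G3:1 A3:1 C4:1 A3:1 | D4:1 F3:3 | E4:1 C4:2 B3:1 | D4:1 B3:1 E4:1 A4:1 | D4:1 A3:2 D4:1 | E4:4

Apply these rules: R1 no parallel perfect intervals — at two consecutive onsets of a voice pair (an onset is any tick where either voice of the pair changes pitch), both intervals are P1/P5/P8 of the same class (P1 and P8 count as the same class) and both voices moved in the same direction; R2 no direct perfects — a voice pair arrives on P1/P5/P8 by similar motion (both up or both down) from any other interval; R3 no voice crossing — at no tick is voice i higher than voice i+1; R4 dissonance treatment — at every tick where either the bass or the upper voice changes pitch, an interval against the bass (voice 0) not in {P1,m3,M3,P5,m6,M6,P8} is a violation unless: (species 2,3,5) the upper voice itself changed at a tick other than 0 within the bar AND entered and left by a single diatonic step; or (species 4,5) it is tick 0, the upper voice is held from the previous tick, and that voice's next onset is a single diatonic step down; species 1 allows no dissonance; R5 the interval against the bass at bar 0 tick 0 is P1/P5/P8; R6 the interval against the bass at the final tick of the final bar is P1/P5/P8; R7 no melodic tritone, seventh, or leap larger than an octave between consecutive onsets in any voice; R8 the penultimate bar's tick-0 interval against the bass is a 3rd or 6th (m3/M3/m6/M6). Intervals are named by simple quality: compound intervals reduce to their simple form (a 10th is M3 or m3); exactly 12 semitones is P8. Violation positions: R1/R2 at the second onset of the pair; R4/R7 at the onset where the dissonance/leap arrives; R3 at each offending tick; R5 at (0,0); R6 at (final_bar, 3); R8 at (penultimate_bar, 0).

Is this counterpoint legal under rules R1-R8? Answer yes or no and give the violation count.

No (6 violations)

bar 0: v0=E3 v1=E4 (P8)
bar 1: v0=D3 v1=B3 (M6)
bar 2: v0=C3 v1=G3 (P5)
bar 3: v0=D3 v1=D4 (P8)
bar 4: v0=E3 v1=E4 (P8)
bar 5: v0=G3 v1=D4 (P5)
bar 6: v0=F3 v1=D4 (M6)
bar 7: v0=E3 v1=E4 (P8)
  R7 @ bar1.2: B3->F3 leap 6st
  R2 @ bar3.0: C3/A3 M6 -> D3/D4 P8 similar
  R2 @ bar4.0: D3/F3 m3 -> E3/E4 P8 similar
  R7 @ bar4.0: F3->E4 leap 11st
  R1 @ bar5.0: E3/B3 P5 -> G3/D4 P5 similar
  R4 @ bar5.3: G3/A4 M2 untreated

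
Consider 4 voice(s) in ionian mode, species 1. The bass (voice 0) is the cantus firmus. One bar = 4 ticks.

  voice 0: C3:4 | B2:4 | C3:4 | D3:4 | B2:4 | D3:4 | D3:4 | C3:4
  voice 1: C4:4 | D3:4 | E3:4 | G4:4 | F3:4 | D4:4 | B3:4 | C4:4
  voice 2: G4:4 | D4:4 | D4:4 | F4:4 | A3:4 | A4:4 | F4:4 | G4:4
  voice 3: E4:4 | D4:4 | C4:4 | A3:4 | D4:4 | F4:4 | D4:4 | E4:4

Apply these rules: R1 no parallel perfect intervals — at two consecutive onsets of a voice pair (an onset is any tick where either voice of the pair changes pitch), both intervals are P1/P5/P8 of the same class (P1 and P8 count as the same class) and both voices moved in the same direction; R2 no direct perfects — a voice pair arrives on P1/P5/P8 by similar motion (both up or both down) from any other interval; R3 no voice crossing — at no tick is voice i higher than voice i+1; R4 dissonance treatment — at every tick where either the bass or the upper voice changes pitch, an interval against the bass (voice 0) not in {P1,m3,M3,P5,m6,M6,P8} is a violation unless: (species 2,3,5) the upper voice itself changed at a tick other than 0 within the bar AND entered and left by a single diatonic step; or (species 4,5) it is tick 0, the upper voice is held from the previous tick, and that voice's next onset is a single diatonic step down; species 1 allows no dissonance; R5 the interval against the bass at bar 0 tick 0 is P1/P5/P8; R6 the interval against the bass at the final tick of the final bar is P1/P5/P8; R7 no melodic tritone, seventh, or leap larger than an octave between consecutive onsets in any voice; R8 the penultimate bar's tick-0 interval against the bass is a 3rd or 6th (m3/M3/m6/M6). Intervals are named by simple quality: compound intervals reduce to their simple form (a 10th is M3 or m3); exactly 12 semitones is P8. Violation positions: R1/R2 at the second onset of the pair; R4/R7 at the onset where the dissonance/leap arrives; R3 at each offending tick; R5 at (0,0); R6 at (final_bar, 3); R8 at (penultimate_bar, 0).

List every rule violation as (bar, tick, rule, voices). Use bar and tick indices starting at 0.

bar 0: v0=C3 v1=C4 v2=G4 v3=E4 downbeat M3
bar 1: v0=B2 v1=D3 v2=D4 v3=D4 downbeat m3
bar 2: v0=C3 v1=E3 v2=D4 v3=C4 downbeat P8
bar 3: v0=D3 v1=G4 v2=F4 v3=A3 downbeat P5
bar 4: v0=B2 v1=F3 v2=A3 v3=D4 downbeat m3
bar 5: v0=D3 v1=D4 v2=A4 v3=F4 downbeat m3
bar 6: v0=D3 v1=B3 v2=F4 v3=D4 downbeat P8
bar 7: v0=C3 v1=C4 v2=G4 v3=E4 downbeat M3
  -> R3 @ bar 0 tick 0 v(2, 3): G4 above E4
  -> R5 @ bar 0 tick 0 v(0, 3): opens on M3
  -> R3 @ bar 0 tick 1 v(2, 3): G4 above E4
  -> R3 @ bar 0 tick 2 v(2, 3): G4 above E4
  -> R3 @ bar 0 tick 3 v(2, 3): G4 above E4
  -> R2 @ bar 1 tick 0 v(1, 2): C4/G4 P5 -> D3/D4 P8 similar
  -> R2 @ bar 1 tick 0 v(1, 3): C4/E4 M3 -> D3/D4 P8 similar
  -> R2 @ bar 1 tick 0 v(2, 3): G4/E4 m3 -> D4/D4 P1 similar
  -> R7 @ bar 1 tick 0 v(1,): C4->D3 leap 10st
  -> R3 @ bar 2 tick 0 v(2, 3): D4 above C4
  -> R4 @ bar 2 tick 0 v(0, 2): C3/D4 M2 untreated
  -> R3 @ bar 2 tick 1 v(2, 3): D4 above C4
  -> R3 @ bar 2 tick 2 v(2, 3): D4 above C4
  -> R3 @ bar 2 tick 3 v(2, 3): D4 above C4
  -> R3 @ bar 3 tick 0 v(1, 2): G4 above F4
  -> R3 @ bar 3 tick 0 v(2, 3): F4 above A3
  -> R4 @ bar 3 tick 0 v(0, 1): D3/G4 P4 untreated
  -> R7 @ bar 3 tick 0 v(1,): E3->G4 leap 15st
  -> R3 @ bar 3 tick 1 v(1, 2): G4 above F4
  -> R3 @ bar 3 tick 1 v(2, 3): F4 above A3
  -> R3 @ bar 3 tick 2 v(1, 2): G4 above F4
  -> R3 @ bar 3 tick 2 v(2, 3): F4 above A3
  -> R3 @ bar 3 tick 3 v(1, 2): G4 above F4
  -> R3 @ bar 3 tick 3 v(2, 3): F4 above A3
  -> R4 @ bar 4 tick 0 v(0, 1): B2/F3 TT untreated
  -> R4 @ bar 4 tick 0 v(0, 2): B2/A3 m7 untreated
  -> R7 @ bar 4 tick 0 v(1,): G4->F3 leap 14st
  -> R2 @ bar 5 tick 0 v(0, 1): B2/F3 TT -> D3/D4 P8 similar
  -> R2 @ bar 5 tick 0 v(0, 2): B2/A3 m7 -> D3/A4 P5 similar
  -> R2 @ bar 5 tick 0 v(1, 2): F3/A3 M3 -> D4/A4 P5 similar
  -> R3 @ bar 5 tick 0 v(2, 3): A4 above F4
  -> R3 @ bar 5 tick 1 v(2, 3): A4 above F4
  -> R3 @ bar 5 tick 2 v(2, 3): A4 above F4
  -> R3 @ bar 5 tick 3 v(2, 3): A4 above F4
  -> R3 @ bar 6 tick 0 v(2, 3): F4 above D4
  -> R8 @ bar 6 tick 0 v(0, 3): penult P8 not 3rd/6th
  -> R3 @ bar 6 tick 1 v(2, 3): F4 above D4
  -> R3 @ bar 6 tick 2 v(2, 3): F4 above D4
  -> R3 @ bar 6 tick 3 v(2, 3): F4 above D4
  -> R2 @ bar 7 tick 0 v(1, 2): B3/F4 TT -> C4/G4 P5 similar
  -> R3 @ bar 7 tick 0 v(2, 3): G4 above E4
  -> R3 @ bar 7 tick 1 v(2, 3): G4 above E4
  -> R3 @ bar 7 tick 2 v(2, 3): G4 above E4
  -> R3 @ bar 7 tick 3 v(2, 3): G4 above E4
  -> R6 @ bar 7 tick 3 v(0, 3): closes on M3

(0, 0, R3, (2, 3))
(0, 0, R5, (0, 3))
(0, 1, R3, (2, 3))
(0, 2, R3, (2, 3))
(0, 3, R3, (2, 3))
(1, 0, R2, (1, 2))
(1, 0, R2, (1, 3))
(1, 0, R2, (2, 3))
(1, 0, R7, (1,))
(2, 0, R3, (2, 3))
(2, 0, R4, (0, 2))
(2, 1, R3, (2, 3))
(2, 2, R3, (2, 3))
(2, 3, R3, (2, 3))
(3, 0, R3, (1, 2))
(3, 0, R3, (2, 3))
(3, 0, R4, (0, 1))
(3, 0, R7, (1,))
(3, 1, R3, (1, 2))
(3, 1, R3, (2, 3))
(3, 2, R3, (1, 2))
(3, 2, R3, (2, 3))
(3, 3, R3, (1, 2))
(3, 3, R3, (2, 3))
(4, 0, R4, (0, 1))
(4, 0, R4, (0, 2))
(4, 0, R7, (1,))
(5, 0, R2, (0, 1))
(5, 0, R2, (0, 2))
(5, 0, R2, (1, 2))
(5, 0, R3, (2, 3))
(5, 1, R3, (2, 3))
(5, 2, R3, (2, 3))
(5, 3, R3, (2, 3))
(6, 0, R3, (2, 3))
(6, 0, R8, (0, 3))
(6, 1, R3, (2, 3))
(6, 2, R3, (2, 3))
(6, 3, R3, (2, 3))
(7, 0, R2, (1, 2))
(7, 0, R3, (2, 3))
(7, 1, R3, (2, 3))
(7, 2, R3, (2, 3))
(7, 3, R3, (2, 3))
(7, 3, R6, (0, 3))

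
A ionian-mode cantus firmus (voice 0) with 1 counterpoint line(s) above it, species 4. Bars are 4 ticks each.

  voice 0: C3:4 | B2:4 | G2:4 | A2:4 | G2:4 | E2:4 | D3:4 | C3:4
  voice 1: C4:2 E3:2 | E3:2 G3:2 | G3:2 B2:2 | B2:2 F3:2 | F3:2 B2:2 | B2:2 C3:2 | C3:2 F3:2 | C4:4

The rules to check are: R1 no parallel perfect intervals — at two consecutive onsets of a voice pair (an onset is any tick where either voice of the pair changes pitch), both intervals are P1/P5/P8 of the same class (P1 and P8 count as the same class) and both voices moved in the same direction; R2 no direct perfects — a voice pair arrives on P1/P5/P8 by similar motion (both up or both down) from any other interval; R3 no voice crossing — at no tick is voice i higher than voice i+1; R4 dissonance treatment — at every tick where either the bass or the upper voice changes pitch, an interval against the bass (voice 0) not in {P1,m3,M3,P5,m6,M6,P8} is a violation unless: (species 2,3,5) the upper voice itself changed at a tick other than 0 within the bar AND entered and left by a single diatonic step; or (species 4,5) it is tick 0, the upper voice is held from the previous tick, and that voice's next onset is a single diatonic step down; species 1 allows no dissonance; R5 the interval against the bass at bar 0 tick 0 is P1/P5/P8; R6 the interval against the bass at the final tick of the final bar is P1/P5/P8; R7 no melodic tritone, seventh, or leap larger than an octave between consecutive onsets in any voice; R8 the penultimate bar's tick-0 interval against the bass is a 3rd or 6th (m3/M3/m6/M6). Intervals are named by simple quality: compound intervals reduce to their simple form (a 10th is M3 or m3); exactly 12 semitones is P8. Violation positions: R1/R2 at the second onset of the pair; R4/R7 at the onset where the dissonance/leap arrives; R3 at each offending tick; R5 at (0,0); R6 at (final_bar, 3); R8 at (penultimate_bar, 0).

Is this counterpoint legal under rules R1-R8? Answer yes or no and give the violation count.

No (10 violations)

bar 0: v0=C3 v1=C4 (P8)
bar 1: v0=B2 v1=E3 (P4)
bar 2: v0=G2 v1=G3 (P8)
bar 3: v0=A2 v1=B2 (M2)
bar 4: v0=G2 v1=F3 (m7)
bar 5: v0=E2 v1=B2 (P5)
bar 6: v0=D3 v1=C3 (M2)
bar 7: v0=C3 v1=C4 (P8)
  R4 @ bar1.0: B2/E3 P4 untreated
  R4 @ bar3.0: A2/B2 M2 untreated
  R7 @ bar3.2: B2->F3 leap 6st
  R4 @ bar4.0: G2/F3 m7 untreated
  R7 @ bar4.2: F3->B2 leap 6st
  R3 @ bar6.0: D3 above C3
  R4 @ bar6.0: D3/C3 M2 untreated
  R7 @ bar6.0: E2->D3 leap 10st
  R8 @ bar6.0: penult M2 not 3rd/6th
  R3 @ bar6.1: D3 above C3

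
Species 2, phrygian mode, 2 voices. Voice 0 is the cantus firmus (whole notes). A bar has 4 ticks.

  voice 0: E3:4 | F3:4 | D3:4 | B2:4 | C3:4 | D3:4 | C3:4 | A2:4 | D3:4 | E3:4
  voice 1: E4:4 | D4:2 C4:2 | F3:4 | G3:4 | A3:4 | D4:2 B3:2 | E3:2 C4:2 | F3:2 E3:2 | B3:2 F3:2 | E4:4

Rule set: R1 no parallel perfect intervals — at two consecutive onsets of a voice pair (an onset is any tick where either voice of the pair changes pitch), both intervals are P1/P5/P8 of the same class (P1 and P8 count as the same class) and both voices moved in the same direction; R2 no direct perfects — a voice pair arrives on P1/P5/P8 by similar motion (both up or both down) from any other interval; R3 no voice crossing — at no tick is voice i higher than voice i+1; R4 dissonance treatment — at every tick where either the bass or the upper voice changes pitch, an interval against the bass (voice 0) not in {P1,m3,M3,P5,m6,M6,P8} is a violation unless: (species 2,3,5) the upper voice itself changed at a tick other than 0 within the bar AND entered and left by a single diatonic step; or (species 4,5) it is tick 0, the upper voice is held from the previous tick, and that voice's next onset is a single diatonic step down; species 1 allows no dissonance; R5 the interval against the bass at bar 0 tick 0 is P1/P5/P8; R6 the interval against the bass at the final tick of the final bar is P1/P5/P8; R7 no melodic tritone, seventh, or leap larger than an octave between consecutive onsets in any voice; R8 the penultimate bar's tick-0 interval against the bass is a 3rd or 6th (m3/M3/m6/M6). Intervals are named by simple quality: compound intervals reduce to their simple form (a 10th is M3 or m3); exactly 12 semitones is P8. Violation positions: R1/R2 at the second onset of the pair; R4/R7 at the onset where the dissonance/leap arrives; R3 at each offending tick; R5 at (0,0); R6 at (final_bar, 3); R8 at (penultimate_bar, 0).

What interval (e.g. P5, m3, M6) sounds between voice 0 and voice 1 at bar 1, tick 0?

M6

voice 0=F3 voice 1=D4 -> M6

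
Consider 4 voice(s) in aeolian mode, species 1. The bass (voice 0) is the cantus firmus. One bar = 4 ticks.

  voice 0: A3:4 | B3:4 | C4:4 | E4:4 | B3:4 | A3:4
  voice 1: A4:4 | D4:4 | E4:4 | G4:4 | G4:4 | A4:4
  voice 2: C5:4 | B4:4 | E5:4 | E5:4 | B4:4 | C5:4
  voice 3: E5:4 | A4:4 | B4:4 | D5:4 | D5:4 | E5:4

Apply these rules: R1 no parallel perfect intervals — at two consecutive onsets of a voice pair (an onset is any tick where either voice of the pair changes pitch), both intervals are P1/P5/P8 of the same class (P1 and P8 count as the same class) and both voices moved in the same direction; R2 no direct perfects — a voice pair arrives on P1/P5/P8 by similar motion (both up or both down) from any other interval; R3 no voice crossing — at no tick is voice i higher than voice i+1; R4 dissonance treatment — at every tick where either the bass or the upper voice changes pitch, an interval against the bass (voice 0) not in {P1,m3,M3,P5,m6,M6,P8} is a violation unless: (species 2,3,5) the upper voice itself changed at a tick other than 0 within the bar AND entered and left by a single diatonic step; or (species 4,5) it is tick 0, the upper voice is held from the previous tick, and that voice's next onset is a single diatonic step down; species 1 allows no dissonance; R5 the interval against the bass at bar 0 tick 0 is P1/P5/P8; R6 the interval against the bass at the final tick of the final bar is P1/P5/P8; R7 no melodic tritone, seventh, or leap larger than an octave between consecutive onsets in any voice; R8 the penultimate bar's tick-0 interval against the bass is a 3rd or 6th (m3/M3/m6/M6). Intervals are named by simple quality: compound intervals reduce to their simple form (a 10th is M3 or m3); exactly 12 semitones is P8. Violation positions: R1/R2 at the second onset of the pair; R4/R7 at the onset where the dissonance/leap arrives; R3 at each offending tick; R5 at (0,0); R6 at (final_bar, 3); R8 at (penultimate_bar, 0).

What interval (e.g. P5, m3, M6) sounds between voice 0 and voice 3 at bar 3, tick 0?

voice 0=E4 voice 3=D5 -> m7

m7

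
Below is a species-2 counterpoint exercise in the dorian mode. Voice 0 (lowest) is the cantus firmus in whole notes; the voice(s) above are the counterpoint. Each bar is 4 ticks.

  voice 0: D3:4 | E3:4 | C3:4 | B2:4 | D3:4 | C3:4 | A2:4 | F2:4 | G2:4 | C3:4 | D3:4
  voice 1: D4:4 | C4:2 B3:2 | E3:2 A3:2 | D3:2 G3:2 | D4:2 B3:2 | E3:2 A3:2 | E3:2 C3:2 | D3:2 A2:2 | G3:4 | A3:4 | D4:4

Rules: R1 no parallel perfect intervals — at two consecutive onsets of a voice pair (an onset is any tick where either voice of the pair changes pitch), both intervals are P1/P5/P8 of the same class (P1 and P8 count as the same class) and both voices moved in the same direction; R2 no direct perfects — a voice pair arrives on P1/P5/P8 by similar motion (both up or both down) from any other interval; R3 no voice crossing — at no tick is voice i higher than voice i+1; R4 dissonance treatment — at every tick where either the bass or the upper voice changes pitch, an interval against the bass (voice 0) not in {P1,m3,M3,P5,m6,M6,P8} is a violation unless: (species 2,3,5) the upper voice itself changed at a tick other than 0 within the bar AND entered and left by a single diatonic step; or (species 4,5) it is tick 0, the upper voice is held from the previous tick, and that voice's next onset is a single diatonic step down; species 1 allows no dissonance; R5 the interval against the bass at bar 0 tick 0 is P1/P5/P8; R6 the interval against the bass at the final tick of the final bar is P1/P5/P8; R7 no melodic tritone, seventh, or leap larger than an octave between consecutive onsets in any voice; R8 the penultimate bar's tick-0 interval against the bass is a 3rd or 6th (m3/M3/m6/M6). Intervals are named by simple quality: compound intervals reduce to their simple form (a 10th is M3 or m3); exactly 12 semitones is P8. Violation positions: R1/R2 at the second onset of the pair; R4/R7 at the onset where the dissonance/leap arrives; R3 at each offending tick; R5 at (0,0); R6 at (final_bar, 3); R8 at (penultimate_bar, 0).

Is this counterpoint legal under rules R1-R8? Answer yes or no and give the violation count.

No (5 violations)

bar 0: v0=D3 v1=D4 (P8)
bar 1: v0=E3 v1=C4 (m6)
bar 2: v0=C3 v1=E3 (M3)
bar 3: v0=B2 v1=D3 (m3)
bar 4: v0=D3 v1=D4 (P8)
bar 5: v0=C3 v1=E3 (M3)
bar 6: v0=A2 v1=E3 (P5)
bar 7: v0=F2 v1=D3 (M6)
bar 8: v0=G2 v1=G3 (P8)
bar 9: v0=C3 v1=A3 (M6)
bar 10: v0=D3 v1=D4 (P8)
  R2 @ bar4.0: B2/G3 m6 -> D3/D4 P8 similar
  R2 @ bar6.0: C3/A3 M6 -> A2/E3 P5 similar
  R2 @ bar8.0: F2/A2 M3 -> G2/G3 P8 similar
  R7 @ bar8.0: A2->G3 leap 10st
  R2 @ bar10.0: C3/A3 M6 -> D3/D4 P8 similar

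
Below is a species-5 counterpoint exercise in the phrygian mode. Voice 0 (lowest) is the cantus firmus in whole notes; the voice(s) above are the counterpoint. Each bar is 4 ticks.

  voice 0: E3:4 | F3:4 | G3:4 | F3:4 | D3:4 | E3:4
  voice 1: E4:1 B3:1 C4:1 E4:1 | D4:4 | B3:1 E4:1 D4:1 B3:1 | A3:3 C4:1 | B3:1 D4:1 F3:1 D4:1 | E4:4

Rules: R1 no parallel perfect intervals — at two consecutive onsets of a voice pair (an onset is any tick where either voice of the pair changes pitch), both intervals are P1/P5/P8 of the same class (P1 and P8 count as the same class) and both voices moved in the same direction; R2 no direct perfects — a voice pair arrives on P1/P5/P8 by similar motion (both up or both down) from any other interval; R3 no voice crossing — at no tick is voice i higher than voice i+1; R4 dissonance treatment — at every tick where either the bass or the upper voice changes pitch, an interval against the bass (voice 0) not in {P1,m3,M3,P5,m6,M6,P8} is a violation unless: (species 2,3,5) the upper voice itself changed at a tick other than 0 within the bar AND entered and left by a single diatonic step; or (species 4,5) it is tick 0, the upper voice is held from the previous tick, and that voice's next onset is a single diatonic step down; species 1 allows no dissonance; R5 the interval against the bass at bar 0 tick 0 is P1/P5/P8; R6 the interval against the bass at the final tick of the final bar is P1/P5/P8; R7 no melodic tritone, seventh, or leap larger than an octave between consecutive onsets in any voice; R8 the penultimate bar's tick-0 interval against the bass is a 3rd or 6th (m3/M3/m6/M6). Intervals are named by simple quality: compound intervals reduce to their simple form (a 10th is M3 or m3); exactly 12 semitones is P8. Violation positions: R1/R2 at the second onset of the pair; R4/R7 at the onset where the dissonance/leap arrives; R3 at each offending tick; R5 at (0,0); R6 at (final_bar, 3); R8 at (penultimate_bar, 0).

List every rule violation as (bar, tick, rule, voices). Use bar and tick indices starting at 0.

(5, 0, R1, (0, 1))

bar 0: v0=E3 v1=E4 downbeat P8
bar 1: v0=F3 v1=D4 downbeat M6
bar 2: v0=G3 v1=B3 downbeat M3
bar 3: v0=F3 v1=A3 downbeat M3
bar 4: v0=D3 v1=B3 downbeat M6
bar 5: v0=E3 v1=E4 downbeat P8
  -> R1 @ bar 5 tick 0 v(0, 1): D3/D4 P8 -> E3/E4 P8 similar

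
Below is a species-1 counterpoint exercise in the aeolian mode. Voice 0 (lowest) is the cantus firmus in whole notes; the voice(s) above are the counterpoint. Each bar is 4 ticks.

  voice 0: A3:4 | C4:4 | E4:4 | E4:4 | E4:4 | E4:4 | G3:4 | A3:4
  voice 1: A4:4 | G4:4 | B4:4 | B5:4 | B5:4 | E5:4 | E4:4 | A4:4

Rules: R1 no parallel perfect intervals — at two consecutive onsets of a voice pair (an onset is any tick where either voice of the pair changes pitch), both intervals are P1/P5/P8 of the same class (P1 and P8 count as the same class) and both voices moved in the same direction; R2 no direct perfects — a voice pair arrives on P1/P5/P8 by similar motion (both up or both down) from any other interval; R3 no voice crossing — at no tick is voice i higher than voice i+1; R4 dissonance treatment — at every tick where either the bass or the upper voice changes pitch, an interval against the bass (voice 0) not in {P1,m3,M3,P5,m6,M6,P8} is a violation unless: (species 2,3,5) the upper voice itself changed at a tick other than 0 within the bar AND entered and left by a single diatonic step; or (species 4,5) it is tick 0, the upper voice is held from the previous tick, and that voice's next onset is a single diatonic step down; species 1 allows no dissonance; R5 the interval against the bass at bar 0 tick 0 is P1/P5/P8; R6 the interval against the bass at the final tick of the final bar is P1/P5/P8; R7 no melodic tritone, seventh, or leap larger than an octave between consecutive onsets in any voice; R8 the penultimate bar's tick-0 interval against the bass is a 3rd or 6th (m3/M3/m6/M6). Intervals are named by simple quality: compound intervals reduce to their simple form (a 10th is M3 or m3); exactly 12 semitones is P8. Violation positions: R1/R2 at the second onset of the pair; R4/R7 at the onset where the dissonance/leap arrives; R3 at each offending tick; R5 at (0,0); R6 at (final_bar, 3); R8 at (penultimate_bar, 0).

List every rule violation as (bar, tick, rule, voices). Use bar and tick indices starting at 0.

bar 0: v0=A3 v1=A4 downbeat P8
bar 1: v0=C4 v1=G4 downbeat P5
bar 2: v0=E4 v1=B4 downbeat P5
bar 3: v0=E4 v1=B5 downbeat P5
bar 4: v0=E4 v1=B5 downbeat P5
bar 5: v0=E4 v1=E5 downbeat P8
bar 6: v0=G3 v1=E4 downbeat M6
bar 7: v0=A3 v1=A4 downbeat P8
  -> R1 @ bar 2 tick 0 v(0, 1): C4/G4 P5 -> E4/B4 P5 similar
  -> R2 @ bar 7 tick 0 v(0, 1): G3/E4 M6 -> A3/A4 P8 similar

(2, 0, R1, (0, 1))
(7, 0, R2, (0, 1))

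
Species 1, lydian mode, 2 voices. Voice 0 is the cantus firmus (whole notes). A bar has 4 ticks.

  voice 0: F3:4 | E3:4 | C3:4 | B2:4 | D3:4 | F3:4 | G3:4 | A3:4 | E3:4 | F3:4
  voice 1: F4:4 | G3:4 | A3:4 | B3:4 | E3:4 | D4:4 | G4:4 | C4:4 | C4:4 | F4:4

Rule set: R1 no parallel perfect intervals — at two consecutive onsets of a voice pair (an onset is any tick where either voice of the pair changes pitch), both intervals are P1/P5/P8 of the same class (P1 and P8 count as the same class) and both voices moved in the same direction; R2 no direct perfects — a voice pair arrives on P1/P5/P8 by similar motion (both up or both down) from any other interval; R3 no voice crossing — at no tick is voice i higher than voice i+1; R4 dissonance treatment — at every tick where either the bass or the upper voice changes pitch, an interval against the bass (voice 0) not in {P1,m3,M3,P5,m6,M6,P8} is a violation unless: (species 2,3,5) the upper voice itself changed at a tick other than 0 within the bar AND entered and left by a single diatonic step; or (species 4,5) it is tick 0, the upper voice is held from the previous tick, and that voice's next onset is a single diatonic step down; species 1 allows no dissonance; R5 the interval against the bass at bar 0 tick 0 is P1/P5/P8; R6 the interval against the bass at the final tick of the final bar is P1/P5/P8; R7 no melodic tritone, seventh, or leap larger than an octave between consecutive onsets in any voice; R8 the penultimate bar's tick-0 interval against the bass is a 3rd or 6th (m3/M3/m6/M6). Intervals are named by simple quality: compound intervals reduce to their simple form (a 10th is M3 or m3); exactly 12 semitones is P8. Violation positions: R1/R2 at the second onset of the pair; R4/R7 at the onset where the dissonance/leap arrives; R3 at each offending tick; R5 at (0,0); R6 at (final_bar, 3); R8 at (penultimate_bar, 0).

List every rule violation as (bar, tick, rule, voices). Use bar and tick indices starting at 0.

(1, 0, R7, (1,))
(4, 0, R4, (0, 1))
(5, 0, R7, (1,))
(6, 0, R2, (0, 1))
(9, 0, R2, (0, 1))

bar 0: v0=F3 v1=F4 downbeat P8
bar 1: v0=E3 v1=G3 downbeat m3
bar 2: v0=C3 v1=A3 downbeat M6
bar 3: v0=B2 v1=B3 downbeat P8
bar 4: v0=D3 v1=E3 downbeat M2
bar 5: v0=F3 v1=D4 downbeat M6
bar 6: v0=G3 v1=G4 downbeat P8
bar 7: v0=A3 v1=C4 downbeat m3
bar 8: v0=E3 v1=C4 downbeat m6
bar 9: v0=F3 v1=F4 downbeat P8
  -> R7 @ bar 1 tick 0 v(1,): F4->G3 leap 10st
  -> R4 @ bar 4 tick 0 v(0, 1): D3/E3 M2 untreated
  -> R7 @ bar 5 tick 0 v(1,): E3->D4 leap 10st
  -> R2 @ bar 6 tick 0 v(0, 1): F3/D4 M6 -> G3/G4 P8 similar
  -> R2 @ bar 9 tick 0 v(0, 1): E3/C4 m6 -> F3/F4 P8 similar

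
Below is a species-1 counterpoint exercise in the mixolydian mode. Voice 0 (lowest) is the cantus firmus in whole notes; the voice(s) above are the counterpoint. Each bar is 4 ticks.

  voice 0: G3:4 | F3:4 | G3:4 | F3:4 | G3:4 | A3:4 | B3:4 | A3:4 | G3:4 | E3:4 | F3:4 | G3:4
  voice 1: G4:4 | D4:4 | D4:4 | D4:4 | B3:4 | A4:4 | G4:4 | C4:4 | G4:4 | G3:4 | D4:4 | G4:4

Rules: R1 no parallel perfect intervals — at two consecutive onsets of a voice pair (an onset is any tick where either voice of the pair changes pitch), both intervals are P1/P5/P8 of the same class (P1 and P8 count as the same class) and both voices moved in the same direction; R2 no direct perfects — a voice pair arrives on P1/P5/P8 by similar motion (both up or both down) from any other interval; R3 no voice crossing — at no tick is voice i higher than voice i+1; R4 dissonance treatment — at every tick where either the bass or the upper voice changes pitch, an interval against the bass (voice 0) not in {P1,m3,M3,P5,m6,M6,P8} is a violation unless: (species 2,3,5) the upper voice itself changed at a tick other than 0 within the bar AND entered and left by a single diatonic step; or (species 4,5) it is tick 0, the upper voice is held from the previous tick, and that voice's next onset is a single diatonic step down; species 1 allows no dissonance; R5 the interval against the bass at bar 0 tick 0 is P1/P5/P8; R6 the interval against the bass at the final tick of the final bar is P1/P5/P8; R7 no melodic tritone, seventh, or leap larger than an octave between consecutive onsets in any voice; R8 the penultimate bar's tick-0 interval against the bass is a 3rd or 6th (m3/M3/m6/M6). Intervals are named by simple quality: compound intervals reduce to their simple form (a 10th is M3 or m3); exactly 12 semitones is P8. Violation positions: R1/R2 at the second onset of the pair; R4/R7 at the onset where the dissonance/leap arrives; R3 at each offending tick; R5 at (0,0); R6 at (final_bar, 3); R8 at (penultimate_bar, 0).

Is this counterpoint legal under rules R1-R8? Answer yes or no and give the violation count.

No (3 violations)

bar 0: v0=G3 v1=G4 (P8)
bar 1: v0=F3 v1=D4 (M6)
bar 2: v0=G3 v1=D4 (P5)
bar 3: v0=F3 v1=D4 (M6)
bar 4: v0=G3 v1=B3 (M3)
bar 5: v0=A3 v1=A4 (P8)
bar 6: v0=B3 v1=G4 (m6)
bar 7: v0=A3 v1=C4 (m3)
bar 8: v0=G3 v1=G4 (P8)
bar 9: v0=E3 v1=G3 (m3)
bar 10: v0=F3 v1=D4 (M6)
bar 11: v0=G3 v1=G4 (P8)
  R2 @ bar5.0: G3/B3 M3 -> A3/A4 P8 similar
  R7 @ bar5.0: B3->A4 leap 10st
  R2 @ bar11.0: F3/D4 M6 -> G3/G4 P8 similar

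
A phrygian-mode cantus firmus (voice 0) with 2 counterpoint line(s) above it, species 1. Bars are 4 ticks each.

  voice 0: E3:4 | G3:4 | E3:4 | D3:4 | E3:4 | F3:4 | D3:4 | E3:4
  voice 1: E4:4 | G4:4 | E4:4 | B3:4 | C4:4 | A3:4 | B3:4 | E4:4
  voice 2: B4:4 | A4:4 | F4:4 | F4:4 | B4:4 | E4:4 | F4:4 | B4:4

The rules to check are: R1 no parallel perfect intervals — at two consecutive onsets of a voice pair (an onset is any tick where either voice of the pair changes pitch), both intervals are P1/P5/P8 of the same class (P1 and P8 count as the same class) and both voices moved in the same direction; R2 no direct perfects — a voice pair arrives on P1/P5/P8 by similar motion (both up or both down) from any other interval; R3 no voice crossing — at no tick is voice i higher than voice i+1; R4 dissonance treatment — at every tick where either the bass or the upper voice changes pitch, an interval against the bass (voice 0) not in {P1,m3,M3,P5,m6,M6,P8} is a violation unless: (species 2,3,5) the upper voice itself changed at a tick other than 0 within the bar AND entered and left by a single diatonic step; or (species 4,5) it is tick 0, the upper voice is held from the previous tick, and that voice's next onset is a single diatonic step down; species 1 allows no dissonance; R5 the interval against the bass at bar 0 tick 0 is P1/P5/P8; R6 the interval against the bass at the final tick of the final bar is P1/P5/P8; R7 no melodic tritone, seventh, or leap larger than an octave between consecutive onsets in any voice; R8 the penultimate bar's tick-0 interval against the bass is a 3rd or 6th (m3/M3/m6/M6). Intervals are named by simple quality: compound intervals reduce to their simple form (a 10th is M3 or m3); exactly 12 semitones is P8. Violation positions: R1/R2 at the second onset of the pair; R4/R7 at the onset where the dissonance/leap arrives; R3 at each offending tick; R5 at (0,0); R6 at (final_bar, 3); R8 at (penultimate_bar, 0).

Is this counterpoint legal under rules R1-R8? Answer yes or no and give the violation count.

bar 0: v0=E3 v1=E4 v2=B4 (P5)
bar 1: v0=G3 v1=G4 v2=A4 (M2)
bar 2: v0=E3 v1=E4 v2=F4 (m2)
bar 3: v0=D3 v1=B3 v2=F4 (m3)
bar 4: v0=E3 v1=C4 v2=B4 (P5)
bar 5: v0=F3 v1=A3 v2=E4 (M7)
bar 6: v0=D3 v1=B3 v2=F4 (m3)
bar 7: v0=E3 v1=E4 v2=B4 (P5)
  R1 @ bar1.0: E3/E4 P8 -> G3/G4 P8 similar
  R4 @ bar1.0: G3/A4 M2 untreated
  R1 @ bar2.0: G3/G4 P8 -> E3/E4 P8 similar
  R4 @ bar2.0: E3/F4 m2 untreated
  R2 @ bar4.0: D3/F4 m3 -> E3/B4 P5 similar
  R7 @ bar4.0: F4->B4 leap 6st
  R2 @ bar5.0: C4/B4 M7 -> A3/E4 P5 similar
  R4 @ bar5.0: F3/E4 M7 untreated
  R2 @ bar7.0: D3/B3 M6 -> E3/E4 P8 similar
  R2 @ bar7.0: D3/F4 m3 -> E3/B4 P5 similar
  R2 @ bar7.0: B3/F4 TT -> E4/B4 P5 similar
  R7 @ bar7.0: F4->B4 leap 6st

No (12 violations)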